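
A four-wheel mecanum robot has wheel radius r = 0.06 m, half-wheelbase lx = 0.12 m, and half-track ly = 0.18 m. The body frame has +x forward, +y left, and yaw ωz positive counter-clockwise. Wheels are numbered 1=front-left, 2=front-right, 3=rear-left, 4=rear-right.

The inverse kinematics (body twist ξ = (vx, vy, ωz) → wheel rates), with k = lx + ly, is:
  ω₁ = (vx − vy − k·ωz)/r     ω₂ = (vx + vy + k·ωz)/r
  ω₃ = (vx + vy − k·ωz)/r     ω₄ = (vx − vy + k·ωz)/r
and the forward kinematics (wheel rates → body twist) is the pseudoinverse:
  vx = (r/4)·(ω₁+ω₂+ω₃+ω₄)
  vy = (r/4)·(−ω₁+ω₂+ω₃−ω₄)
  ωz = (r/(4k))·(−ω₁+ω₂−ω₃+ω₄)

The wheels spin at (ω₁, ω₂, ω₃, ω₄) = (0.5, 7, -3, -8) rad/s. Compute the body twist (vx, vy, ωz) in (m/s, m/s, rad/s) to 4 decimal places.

k = lx + ly = 0.12 + 0.18 = 0.3000
ω₁+ω₂+ω₃+ω₄ = -3.5000  →  vx = (0.06/4)·-3.5000 = -0.0525
−ω₁+ω₂+ω₃−ω₄ = 11.5000  →  vy = (0.06/4)·11.5000 = 0.1725
−ω₁+ω₂−ω₃+ω₄ = 1.5000  →  ωz = (0.06/1.2000)·1.5000 = 0.0750

(-0.0525, 0.1725, 0.0750)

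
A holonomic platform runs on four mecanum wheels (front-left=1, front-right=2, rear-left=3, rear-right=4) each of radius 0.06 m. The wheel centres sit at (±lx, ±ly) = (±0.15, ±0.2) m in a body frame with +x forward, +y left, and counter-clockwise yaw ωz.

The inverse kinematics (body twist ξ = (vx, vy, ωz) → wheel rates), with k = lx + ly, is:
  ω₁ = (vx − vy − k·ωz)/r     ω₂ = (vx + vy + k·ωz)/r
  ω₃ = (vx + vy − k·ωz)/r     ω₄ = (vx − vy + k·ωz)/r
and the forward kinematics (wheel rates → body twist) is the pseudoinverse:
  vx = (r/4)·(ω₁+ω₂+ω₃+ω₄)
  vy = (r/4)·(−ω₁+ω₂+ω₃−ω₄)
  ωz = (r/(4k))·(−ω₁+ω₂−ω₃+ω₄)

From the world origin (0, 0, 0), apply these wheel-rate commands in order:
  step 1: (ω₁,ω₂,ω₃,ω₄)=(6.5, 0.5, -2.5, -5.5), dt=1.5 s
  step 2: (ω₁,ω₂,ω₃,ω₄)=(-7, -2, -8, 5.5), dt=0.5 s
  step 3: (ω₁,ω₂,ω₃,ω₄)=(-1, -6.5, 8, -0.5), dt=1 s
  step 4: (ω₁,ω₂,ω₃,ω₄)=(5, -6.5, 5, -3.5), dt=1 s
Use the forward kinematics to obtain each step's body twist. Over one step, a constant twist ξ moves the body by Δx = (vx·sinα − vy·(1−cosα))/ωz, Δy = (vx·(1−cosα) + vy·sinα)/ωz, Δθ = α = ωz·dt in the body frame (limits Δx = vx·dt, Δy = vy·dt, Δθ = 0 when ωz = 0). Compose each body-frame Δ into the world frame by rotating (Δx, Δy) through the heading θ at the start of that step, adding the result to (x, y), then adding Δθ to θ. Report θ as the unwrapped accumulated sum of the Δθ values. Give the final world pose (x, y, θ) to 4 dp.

step 1: ξ=(vx,vy,ωz)=(-0.0150, -0.0450, -0.3857), dt=1.5 → body Δ=(-0.0403, -0.0575, -0.5786) → world pose (-0.0403, -0.0575, -0.5786)
step 2: ξ=(vx,vy,ωz)=(-0.1725, -0.1275, 0.7929), dt=0.5 → body Δ=(-0.0715, -0.0790, 0.3964) → world pose (-0.1433, -0.0845, -0.1821)
step 3: ξ=(vx,vy,ωz)=(0.0000, 0.0450, -0.6000), dt=1.0 → body Δ=(0.0131, 0.0423, -0.6000) → world pose (-0.1228, -0.0452, -0.7821)
step 4: ξ=(vx,vy,ωz)=(0.0000, -0.0450, -0.8571), dt=1.0 → body Δ=(-0.0181, -0.0397, -0.8571) → world pose (-0.1636, -0.0606, -1.6393)

(-0.1636, -0.0606, -1.6393)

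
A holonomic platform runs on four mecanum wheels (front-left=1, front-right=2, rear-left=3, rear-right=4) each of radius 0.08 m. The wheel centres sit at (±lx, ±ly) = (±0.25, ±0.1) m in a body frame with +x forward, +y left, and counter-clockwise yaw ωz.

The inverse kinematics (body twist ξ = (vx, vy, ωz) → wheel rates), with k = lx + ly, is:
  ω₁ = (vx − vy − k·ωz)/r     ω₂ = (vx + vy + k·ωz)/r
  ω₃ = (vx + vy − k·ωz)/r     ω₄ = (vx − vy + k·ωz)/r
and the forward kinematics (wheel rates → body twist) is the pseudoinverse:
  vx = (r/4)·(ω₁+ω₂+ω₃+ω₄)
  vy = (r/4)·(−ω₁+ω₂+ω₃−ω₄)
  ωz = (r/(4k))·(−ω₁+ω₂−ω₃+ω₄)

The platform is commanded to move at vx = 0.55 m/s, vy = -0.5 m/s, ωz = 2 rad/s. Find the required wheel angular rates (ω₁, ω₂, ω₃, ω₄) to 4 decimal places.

(4.3750, 9.3750, -8.1250, 21.8750)

k = lx + ly = 0.25 + 0.1 = 0.3500;  k·ωz = 0.3500·2 = 0.7000
ω₁ (FL) = (vx − vy − k·ωz)/r = 0.3500/0.08 = 4.3750
ω₂ (FR) = (vx + vy + k·ωz)/r = 0.7500/0.08 = 9.3750
ω₃ (RL) = (vx + vy − k·ωz)/r = -0.6500/0.08 = -8.1250
ω₄ (RR) = (vx − vy + k·ωz)/r = 1.7500/0.08 = 21.8750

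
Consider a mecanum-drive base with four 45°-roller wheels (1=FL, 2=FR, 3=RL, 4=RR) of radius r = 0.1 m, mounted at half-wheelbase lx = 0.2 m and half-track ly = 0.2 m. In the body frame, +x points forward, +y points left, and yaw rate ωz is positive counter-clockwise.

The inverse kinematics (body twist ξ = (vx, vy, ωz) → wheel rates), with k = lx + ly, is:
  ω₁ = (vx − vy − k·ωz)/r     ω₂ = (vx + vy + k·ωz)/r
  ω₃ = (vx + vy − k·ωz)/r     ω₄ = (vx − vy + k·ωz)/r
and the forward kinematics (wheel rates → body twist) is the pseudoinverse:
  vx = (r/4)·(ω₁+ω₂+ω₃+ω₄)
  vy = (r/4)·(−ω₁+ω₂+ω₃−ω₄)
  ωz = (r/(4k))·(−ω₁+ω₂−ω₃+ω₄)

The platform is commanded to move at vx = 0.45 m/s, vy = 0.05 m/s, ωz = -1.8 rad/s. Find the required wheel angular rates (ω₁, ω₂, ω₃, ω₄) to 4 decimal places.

k = lx + ly = 0.2 + 0.2 = 0.4000;  k·ωz = 0.4000·-1.8 = -0.7200
ω₁ (FL) = (vx − vy − k·ωz)/r = 1.1200/0.1 = 11.2000
ω₂ (FR) = (vx + vy + k·ωz)/r = -0.2200/0.1 = -2.2000
ω₃ (RL) = (vx + vy − k·ωz)/r = 1.2200/0.1 = 12.2000
ω₄ (RR) = (vx − vy + k·ωz)/r = -0.3200/0.1 = -3.2000

(11.2000, -2.2000, 12.2000, -3.2000)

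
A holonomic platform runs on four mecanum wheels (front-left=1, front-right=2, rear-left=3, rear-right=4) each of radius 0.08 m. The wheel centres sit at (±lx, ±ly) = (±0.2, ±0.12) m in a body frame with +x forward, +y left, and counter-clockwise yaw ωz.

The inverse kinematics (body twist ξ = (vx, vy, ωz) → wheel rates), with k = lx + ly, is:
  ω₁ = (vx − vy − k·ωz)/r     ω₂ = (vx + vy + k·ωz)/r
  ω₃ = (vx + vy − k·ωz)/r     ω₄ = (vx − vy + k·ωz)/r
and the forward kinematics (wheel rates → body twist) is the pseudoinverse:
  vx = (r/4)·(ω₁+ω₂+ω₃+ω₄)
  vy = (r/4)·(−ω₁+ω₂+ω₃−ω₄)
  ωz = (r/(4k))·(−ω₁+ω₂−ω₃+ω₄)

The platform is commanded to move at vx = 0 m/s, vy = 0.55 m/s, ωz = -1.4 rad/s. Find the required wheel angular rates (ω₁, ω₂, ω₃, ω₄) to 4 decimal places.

(-1.2750, 1.2750, 12.4750, -12.4750)

k = lx + ly = 0.2 + 0.12 = 0.3200;  k·ωz = 0.3200·-1.4 = -0.4480
ω₁ (FL) = (vx − vy − k·ωz)/r = -0.1020/0.08 = -1.2750
ω₂ (FR) = (vx + vy + k·ωz)/r = 0.1020/0.08 = 1.2750
ω₃ (RL) = (vx + vy − k·ωz)/r = 0.9980/0.08 = 12.4750
ω₄ (RR) = (vx − vy + k·ωz)/r = -0.9980/0.08 = -12.4750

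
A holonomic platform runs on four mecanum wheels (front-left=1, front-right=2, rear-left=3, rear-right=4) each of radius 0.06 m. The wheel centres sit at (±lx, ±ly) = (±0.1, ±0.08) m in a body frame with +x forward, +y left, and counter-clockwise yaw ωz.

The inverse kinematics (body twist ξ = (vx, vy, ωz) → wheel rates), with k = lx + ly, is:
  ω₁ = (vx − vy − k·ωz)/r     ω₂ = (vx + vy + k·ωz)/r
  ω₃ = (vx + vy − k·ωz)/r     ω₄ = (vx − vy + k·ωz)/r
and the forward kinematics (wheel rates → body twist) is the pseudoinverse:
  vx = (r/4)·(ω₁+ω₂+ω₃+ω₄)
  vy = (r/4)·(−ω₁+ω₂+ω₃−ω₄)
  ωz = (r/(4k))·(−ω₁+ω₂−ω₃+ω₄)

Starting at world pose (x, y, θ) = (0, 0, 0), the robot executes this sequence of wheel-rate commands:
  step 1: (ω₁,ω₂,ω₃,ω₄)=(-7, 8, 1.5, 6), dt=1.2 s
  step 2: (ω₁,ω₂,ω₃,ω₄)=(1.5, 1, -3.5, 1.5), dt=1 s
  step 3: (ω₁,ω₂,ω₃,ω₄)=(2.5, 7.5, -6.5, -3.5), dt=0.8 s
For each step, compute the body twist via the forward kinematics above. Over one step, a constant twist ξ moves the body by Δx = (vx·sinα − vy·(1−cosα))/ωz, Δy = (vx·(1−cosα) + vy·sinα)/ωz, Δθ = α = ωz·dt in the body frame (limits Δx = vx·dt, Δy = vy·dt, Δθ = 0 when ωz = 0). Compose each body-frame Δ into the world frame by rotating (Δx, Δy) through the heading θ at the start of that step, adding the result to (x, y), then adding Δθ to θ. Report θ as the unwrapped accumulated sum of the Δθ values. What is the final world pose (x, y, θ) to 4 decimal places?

step 1: ξ=(vx,vy,ωz)=(0.1275, 0.1575, 1.6250), dt=1.2 → body Δ=(-0.0599, 0.1975, 1.9500) → world pose (-0.0599, 0.1975, 1.9500)
step 2: ξ=(vx,vy,ωz)=(0.0075, -0.0825, 0.3750), dt=1.0 → body Δ=(0.0226, -0.0792, 0.3750) → world pose (0.0053, 0.2479, 2.3250)
step 3: ξ=(vx,vy,ωz)=(0.0000, 0.0300, 0.6667), dt=0.8 → body Δ=(-0.0062, 0.0229, 0.5333) → world pose (-0.0071, 0.2276, 2.8583)

(-0.0071, 0.2276, 2.8583)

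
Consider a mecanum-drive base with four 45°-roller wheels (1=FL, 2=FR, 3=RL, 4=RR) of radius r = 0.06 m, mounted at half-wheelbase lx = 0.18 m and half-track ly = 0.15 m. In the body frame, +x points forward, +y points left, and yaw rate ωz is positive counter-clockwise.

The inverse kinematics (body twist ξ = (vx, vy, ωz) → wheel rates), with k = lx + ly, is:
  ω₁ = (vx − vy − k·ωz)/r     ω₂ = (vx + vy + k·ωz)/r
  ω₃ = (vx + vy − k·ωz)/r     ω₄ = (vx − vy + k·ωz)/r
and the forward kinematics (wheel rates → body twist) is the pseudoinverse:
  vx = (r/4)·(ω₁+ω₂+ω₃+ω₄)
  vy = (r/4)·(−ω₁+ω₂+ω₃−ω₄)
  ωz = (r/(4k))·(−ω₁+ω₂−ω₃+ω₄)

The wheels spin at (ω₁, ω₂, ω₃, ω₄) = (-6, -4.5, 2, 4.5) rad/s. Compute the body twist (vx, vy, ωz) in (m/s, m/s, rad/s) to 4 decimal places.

k = lx + ly = 0.18 + 0.15 = 0.3300
ω₁+ω₂+ω₃+ω₄ = -4.0000  →  vx = (0.06/4)·-4.0000 = -0.0600
−ω₁+ω₂+ω₃−ω₄ = -1.0000  →  vy = (0.06/4)·-1.0000 = -0.0150
−ω₁+ω₂−ω₃+ω₄ = 4.0000  →  ωz = (0.06/1.3200)·4.0000 = 0.1818

(-0.0600, -0.0150, 0.1818)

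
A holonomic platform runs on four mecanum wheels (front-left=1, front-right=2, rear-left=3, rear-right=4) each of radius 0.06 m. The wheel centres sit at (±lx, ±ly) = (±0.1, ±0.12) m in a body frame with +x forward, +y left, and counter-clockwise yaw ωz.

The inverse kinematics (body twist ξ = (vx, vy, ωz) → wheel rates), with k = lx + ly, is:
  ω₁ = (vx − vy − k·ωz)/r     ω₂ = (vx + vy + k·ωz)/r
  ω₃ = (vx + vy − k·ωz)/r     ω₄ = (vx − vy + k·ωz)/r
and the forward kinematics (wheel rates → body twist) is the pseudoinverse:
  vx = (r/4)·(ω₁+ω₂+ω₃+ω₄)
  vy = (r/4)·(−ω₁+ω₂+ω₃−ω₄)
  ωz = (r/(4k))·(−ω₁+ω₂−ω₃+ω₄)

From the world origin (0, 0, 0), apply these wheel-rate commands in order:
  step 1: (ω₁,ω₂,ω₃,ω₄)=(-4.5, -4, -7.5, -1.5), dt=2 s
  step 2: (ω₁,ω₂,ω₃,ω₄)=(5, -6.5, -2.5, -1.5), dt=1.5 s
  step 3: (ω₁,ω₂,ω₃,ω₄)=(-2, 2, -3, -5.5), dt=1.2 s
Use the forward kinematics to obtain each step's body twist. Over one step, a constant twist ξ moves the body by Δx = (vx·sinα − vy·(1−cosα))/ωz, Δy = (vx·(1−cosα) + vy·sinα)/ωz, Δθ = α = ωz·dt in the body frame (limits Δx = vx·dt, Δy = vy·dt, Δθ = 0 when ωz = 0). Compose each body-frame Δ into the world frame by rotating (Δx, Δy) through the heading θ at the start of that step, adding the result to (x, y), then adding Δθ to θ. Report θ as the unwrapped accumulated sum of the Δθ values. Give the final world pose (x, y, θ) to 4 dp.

(-0.5465, -0.5189, -0.0648)

step 1: ξ=(vx,vy,ωz)=(-0.2625, -0.0825, 0.4432), dt=2.0 → body Δ=(-0.3904, -0.3621, 0.8864) → world pose (-0.3904, -0.3621, 0.8864)
step 2: ξ=(vx,vy,ωz)=(-0.0825, -0.1875, -0.7159), dt=1.5 → body Δ=(-0.2383, -0.1699, -1.0739) → world pose (-0.4095, -0.6542, -0.1875)
step 3: ξ=(vx,vy,ωz)=(-0.1275, 0.0975, 0.1023), dt=1.2 → body Δ=(-0.1598, 0.1073, 0.1227) → world pose (-0.5465, -0.5189, -0.0648)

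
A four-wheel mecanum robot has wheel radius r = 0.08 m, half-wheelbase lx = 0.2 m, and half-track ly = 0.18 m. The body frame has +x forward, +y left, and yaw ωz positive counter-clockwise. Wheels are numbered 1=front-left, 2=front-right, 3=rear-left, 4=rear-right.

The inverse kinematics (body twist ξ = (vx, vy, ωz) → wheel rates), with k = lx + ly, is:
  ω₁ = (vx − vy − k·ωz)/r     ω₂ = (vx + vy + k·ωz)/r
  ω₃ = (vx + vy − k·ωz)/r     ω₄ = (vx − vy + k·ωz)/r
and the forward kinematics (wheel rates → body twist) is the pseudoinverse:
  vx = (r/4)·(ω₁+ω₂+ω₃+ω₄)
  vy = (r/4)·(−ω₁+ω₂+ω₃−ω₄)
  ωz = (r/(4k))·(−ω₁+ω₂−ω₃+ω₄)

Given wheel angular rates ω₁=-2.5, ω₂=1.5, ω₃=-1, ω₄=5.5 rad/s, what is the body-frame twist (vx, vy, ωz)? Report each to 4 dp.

(0.0700, -0.0500, 0.5526)

k = lx + ly = 0.2 + 0.18 = 0.3800
ω₁+ω₂+ω₃+ω₄ = 3.5000  →  vx = (0.08/4)·3.5000 = 0.0700
−ω₁+ω₂+ω₃−ω₄ = -2.5000  →  vy = (0.08/4)·-2.5000 = -0.0500
−ω₁+ω₂−ω₃+ω₄ = 10.5000  →  ωz = (0.08/1.5200)·10.5000 = 0.5526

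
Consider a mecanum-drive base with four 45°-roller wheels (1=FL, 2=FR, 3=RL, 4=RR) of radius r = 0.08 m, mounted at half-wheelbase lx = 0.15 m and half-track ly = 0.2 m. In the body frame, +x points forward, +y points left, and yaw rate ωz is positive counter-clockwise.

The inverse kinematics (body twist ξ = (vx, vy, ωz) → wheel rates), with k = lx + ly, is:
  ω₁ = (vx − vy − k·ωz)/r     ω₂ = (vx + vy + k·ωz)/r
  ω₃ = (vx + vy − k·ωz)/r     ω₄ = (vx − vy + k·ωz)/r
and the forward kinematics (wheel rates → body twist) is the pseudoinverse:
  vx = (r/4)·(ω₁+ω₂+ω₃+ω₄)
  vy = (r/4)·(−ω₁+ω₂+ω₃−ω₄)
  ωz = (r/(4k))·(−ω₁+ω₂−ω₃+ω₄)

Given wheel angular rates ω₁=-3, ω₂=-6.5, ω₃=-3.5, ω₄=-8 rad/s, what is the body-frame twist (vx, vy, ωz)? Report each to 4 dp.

(-0.4200, 0.0200, -0.4571)

k = lx + ly = 0.15 + 0.2 = 0.3500
ω₁+ω₂+ω₃+ω₄ = -21.0000  →  vx = (0.08/4)·-21.0000 = -0.4200
−ω₁+ω₂+ω₃−ω₄ = 1.0000  →  vy = (0.08/4)·1.0000 = 0.0200
−ω₁+ω₂−ω₃+ω₄ = -8.0000  →  ωz = (0.08/1.4000)·-8.0000 = -0.4571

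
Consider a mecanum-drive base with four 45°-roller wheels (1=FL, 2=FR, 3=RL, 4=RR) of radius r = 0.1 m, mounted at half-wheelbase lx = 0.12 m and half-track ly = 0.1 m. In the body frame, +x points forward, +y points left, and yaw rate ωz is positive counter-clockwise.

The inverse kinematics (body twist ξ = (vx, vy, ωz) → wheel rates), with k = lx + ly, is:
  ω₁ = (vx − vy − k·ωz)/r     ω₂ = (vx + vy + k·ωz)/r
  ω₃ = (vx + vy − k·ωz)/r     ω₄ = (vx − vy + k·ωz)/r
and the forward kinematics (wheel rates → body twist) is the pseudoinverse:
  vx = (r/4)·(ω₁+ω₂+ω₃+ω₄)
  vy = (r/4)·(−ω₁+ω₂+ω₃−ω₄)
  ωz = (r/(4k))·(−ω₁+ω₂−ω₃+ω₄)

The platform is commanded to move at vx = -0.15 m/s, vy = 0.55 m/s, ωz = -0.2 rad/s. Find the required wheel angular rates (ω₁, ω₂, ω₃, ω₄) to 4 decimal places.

k = lx + ly = 0.12 + 0.1 = 0.2200;  k·ωz = 0.2200·-0.2 = -0.0440
ω₁ (FL) = (vx − vy − k·ωz)/r = -0.6560/0.1 = -6.5600
ω₂ (FR) = (vx + vy + k·ωz)/r = 0.3560/0.1 = 3.5600
ω₃ (RL) = (vx + vy − k·ωz)/r = 0.4440/0.1 = 4.4400
ω₄ (RR) = (vx − vy + k·ωz)/r = -0.7440/0.1 = -7.4400

(-6.5600, 3.5600, 4.4400, -7.4400)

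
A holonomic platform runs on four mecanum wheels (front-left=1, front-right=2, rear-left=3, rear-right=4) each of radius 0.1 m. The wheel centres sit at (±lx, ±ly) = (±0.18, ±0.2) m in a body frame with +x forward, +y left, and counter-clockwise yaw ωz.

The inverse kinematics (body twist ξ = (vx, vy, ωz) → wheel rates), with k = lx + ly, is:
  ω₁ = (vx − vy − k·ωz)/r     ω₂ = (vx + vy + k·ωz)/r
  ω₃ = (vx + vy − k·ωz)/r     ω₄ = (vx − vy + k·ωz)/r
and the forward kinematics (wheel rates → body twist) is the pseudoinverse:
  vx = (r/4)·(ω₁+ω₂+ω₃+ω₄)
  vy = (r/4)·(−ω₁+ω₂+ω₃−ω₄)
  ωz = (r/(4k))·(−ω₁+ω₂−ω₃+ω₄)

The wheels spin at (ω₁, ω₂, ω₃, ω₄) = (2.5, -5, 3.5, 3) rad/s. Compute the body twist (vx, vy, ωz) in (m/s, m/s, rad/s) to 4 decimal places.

k = lx + ly = 0.18 + 0.2 = 0.3800
ω₁+ω₂+ω₃+ω₄ = 4.0000  →  vx = (0.1/4)·4.0000 = 0.1000
−ω₁+ω₂+ω₃−ω₄ = -7.0000  →  vy = (0.1/4)·-7.0000 = -0.1750
−ω₁+ω₂−ω₃+ω₄ = -8.0000  →  ωz = (0.1/1.5200)·-8.0000 = -0.5263

(0.1000, -0.1750, -0.5263)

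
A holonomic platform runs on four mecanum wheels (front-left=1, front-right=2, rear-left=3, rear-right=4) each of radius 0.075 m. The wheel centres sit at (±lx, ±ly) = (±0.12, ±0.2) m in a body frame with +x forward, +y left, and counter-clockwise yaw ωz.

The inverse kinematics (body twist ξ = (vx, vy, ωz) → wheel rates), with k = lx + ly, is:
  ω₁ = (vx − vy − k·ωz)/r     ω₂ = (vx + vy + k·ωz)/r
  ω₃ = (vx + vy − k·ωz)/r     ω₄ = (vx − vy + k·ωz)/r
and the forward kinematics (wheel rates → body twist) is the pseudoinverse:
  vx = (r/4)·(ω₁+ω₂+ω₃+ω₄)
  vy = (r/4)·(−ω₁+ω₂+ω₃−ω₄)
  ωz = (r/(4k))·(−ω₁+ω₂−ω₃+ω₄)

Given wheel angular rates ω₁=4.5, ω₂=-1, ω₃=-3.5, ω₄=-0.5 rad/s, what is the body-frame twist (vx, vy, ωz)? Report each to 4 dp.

(-0.0094, -0.1594, -0.1465)

k = lx + ly = 0.12 + 0.2 = 0.3200
ω₁+ω₂+ω₃+ω₄ = -0.5000  →  vx = (0.075/4)·-0.5000 = -0.0094
−ω₁+ω₂+ω₃−ω₄ = -8.5000  →  vy = (0.075/4)·-8.5000 = -0.1594
−ω₁+ω₂−ω₃+ω₄ = -2.5000  →  ωz = (0.075/1.2800)·-2.5000 = -0.1465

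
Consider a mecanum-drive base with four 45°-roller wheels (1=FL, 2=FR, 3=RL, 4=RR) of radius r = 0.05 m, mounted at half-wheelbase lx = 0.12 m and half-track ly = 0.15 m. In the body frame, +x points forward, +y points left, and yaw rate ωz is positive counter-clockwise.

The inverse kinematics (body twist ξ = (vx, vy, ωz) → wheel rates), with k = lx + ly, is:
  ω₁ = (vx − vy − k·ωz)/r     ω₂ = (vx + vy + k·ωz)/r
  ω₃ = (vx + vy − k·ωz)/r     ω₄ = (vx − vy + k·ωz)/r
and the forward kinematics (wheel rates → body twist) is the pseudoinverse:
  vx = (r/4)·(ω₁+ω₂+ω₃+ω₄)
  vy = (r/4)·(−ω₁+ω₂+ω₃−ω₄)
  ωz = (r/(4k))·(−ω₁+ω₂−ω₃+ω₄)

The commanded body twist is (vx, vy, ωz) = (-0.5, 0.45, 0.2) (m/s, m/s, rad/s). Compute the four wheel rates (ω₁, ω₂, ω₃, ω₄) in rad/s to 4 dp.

k = lx + ly = 0.12 + 0.15 = 0.2700;  k·ωz = 0.2700·0.2 = 0.0540
ω₁ (FL) = (vx − vy − k·ωz)/r = -1.0040/0.05 = -20.0800
ω₂ (FR) = (vx + vy + k·ωz)/r = 0.0040/0.05 = 0.0800
ω₃ (RL) = (vx + vy − k·ωz)/r = -0.1040/0.05 = -2.0800
ω₄ (RR) = (vx − vy + k·ωz)/r = -0.8960/0.05 = -17.9200

(-20.0800, 0.0800, -2.0800, -17.9200)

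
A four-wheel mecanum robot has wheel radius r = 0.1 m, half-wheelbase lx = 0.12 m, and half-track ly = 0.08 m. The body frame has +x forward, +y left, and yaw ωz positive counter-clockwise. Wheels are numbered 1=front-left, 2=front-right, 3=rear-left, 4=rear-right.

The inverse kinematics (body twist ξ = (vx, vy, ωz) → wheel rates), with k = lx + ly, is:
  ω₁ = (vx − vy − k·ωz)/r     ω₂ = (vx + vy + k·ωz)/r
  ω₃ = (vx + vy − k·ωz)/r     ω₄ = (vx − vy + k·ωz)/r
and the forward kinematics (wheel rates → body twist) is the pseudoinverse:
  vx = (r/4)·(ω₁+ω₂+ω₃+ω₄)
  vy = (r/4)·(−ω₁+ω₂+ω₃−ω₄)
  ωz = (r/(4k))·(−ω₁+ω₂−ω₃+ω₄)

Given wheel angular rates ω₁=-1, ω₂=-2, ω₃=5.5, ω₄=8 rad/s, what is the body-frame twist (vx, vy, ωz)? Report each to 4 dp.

(0.2625, -0.0875, 0.1875)

k = lx + ly = 0.12 + 0.08 = 0.2000
ω₁+ω₂+ω₃+ω₄ = 10.5000  →  vx = (0.1/4)·10.5000 = 0.2625
−ω₁+ω₂+ω₃−ω₄ = -3.5000  →  vy = (0.1/4)·-3.5000 = -0.0875
−ω₁+ω₂−ω₃+ω₄ = 1.5000  →  ωz = (0.1/0.8000)·1.5000 = 0.1875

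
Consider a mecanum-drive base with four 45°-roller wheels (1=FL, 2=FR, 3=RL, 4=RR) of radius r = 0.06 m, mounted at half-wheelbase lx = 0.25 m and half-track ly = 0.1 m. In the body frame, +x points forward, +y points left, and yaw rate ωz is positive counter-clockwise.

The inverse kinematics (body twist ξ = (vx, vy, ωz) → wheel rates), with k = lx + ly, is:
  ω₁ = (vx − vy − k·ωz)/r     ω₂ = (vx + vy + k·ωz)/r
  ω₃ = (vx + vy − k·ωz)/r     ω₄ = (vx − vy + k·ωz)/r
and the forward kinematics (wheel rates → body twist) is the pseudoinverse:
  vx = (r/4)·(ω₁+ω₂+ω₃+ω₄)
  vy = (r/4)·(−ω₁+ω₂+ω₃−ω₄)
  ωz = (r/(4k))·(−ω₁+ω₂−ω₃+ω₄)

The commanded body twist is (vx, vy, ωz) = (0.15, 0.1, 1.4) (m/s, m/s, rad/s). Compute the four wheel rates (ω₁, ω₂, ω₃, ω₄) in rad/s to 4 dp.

k = lx + ly = 0.25 + 0.1 = 0.3500;  k·ωz = 0.3500·1.4 = 0.4900
ω₁ (FL) = (vx − vy − k·ωz)/r = -0.4400/0.06 = -7.3333
ω₂ (FR) = (vx + vy + k·ωz)/r = 0.7400/0.06 = 12.3333
ω₃ (RL) = (vx + vy − k·ωz)/r = -0.2400/0.06 = -4.0000
ω₄ (RR) = (vx − vy + k·ωz)/r = 0.5400/0.06 = 9.0000

(-7.3333, 12.3333, -4.0000, 9.0000)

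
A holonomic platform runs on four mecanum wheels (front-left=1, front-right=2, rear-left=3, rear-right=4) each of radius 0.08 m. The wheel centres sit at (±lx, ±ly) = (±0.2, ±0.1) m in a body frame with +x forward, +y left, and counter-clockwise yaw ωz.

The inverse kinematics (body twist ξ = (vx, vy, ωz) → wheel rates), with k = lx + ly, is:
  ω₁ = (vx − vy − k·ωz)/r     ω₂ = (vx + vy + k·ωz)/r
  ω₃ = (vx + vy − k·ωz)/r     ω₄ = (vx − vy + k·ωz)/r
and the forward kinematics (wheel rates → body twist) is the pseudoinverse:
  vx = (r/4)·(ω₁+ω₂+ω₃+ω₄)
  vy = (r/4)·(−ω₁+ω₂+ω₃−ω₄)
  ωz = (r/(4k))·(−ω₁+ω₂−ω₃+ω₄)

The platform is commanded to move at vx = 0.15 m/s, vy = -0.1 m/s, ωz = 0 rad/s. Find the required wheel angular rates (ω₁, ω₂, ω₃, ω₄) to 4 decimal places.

(3.1250, 0.6250, 0.6250, 3.1250)

k = lx + ly = 0.2 + 0.1 = 0.3000;  k·ωz = 0.3000·0 = 0.0000
ω₁ (FL) = (vx − vy − k·ωz)/r = 0.2500/0.08 = 3.1250
ω₂ (FR) = (vx + vy + k·ωz)/r = 0.0500/0.08 = 0.6250
ω₃ (RL) = (vx + vy − k·ωz)/r = 0.0500/0.08 = 0.6250
ω₄ (RR) = (vx − vy + k·ωz)/r = 0.2500/0.08 = 3.1250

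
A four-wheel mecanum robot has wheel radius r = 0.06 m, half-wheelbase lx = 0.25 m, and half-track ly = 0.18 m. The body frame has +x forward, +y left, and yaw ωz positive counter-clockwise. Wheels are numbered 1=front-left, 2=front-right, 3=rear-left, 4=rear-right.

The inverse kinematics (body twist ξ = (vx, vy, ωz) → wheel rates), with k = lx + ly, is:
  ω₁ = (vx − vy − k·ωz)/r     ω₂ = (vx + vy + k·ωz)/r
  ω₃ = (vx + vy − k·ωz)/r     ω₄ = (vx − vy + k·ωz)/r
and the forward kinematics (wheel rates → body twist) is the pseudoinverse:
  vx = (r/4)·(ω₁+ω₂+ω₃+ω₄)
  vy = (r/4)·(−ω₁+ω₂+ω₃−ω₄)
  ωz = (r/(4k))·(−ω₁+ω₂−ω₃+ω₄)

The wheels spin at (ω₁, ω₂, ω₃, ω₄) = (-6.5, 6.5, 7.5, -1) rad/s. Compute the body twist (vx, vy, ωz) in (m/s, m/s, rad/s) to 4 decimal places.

(0.0975, 0.3225, 0.1570)

k = lx + ly = 0.25 + 0.18 = 0.4300
ω₁+ω₂+ω₃+ω₄ = 6.5000  →  vx = (0.06/4)·6.5000 = 0.0975
−ω₁+ω₂+ω₃−ω₄ = 21.5000  →  vy = (0.06/4)·21.5000 = 0.3225
−ω₁+ω₂−ω₃+ω₄ = 4.5000  →  ωz = (0.06/1.7200)·4.5000 = 0.1570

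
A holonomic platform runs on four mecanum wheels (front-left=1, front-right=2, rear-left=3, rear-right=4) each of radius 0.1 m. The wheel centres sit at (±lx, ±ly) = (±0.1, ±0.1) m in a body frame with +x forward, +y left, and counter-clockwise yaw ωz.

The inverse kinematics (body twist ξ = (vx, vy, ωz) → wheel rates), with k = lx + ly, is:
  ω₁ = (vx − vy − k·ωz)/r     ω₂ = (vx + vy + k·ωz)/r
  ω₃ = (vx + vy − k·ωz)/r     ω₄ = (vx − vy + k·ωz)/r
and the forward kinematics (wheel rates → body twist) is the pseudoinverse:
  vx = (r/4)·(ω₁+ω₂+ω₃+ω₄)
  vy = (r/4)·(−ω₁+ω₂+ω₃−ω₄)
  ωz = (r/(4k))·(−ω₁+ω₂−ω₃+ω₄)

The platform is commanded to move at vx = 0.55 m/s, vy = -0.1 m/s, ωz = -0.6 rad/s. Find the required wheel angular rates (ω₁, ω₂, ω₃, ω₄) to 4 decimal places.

(7.7000, 3.3000, 5.7000, 5.3000)

k = lx + ly = 0.1 + 0.1 = 0.2000;  k·ωz = 0.2000·-0.6 = -0.1200
ω₁ (FL) = (vx − vy − k·ωz)/r = 0.7700/0.1 = 7.7000
ω₂ (FR) = (vx + vy + k·ωz)/r = 0.3300/0.1 = 3.3000
ω₃ (RL) = (vx + vy − k·ωz)/r = 0.5700/0.1 = 5.7000
ω₄ (RR) = (vx − vy + k·ωz)/r = 0.5300/0.1 = 5.3000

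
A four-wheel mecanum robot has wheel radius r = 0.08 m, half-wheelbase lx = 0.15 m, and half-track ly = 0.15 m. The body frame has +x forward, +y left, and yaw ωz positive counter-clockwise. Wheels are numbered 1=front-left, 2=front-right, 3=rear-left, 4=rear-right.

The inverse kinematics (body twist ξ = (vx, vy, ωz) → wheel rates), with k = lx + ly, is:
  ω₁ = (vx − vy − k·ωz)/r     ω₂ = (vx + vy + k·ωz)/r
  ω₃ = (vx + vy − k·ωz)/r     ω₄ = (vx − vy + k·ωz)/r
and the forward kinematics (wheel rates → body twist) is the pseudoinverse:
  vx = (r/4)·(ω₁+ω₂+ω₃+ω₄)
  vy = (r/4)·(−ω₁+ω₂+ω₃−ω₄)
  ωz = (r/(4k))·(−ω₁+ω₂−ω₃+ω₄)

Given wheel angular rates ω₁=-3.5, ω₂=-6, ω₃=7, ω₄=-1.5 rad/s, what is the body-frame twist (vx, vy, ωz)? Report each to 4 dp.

k = lx + ly = 0.15 + 0.15 = 0.3000
ω₁+ω₂+ω₃+ω₄ = -4.0000  →  vx = (0.08/4)·-4.0000 = -0.0800
−ω₁+ω₂+ω₃−ω₄ = 6.0000  →  vy = (0.08/4)·6.0000 = 0.1200
−ω₁+ω₂−ω₃+ω₄ = -11.0000  →  ωz = (0.08/1.2000)·-11.0000 = -0.7333

(-0.0800, 0.1200, -0.7333)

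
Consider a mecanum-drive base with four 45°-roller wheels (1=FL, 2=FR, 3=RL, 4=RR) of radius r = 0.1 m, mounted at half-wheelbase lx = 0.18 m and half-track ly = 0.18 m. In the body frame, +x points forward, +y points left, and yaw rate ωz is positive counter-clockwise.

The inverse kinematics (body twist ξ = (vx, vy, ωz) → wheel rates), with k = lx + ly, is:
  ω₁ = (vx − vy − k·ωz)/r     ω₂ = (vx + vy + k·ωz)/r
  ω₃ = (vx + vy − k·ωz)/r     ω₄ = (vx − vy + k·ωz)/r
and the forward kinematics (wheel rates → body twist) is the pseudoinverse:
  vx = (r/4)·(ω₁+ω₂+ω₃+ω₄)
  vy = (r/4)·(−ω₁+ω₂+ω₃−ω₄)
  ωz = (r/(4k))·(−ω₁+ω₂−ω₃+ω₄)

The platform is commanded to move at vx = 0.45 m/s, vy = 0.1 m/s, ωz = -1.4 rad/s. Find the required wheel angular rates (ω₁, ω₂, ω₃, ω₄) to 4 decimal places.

(8.5400, 0.4600, 10.5400, -1.5400)

k = lx + ly = 0.18 + 0.18 = 0.3600;  k·ωz = 0.3600·-1.4 = -0.5040
ω₁ (FL) = (vx − vy − k·ωz)/r = 0.8540/0.1 = 8.5400
ω₂ (FR) = (vx + vy + k·ωz)/r = 0.0460/0.1 = 0.4600
ω₃ (RL) = (vx + vy − k·ωz)/r = 1.0540/0.1 = 10.5400
ω₄ (RR) = (vx − vy + k·ωz)/r = -0.1540/0.1 = -1.5400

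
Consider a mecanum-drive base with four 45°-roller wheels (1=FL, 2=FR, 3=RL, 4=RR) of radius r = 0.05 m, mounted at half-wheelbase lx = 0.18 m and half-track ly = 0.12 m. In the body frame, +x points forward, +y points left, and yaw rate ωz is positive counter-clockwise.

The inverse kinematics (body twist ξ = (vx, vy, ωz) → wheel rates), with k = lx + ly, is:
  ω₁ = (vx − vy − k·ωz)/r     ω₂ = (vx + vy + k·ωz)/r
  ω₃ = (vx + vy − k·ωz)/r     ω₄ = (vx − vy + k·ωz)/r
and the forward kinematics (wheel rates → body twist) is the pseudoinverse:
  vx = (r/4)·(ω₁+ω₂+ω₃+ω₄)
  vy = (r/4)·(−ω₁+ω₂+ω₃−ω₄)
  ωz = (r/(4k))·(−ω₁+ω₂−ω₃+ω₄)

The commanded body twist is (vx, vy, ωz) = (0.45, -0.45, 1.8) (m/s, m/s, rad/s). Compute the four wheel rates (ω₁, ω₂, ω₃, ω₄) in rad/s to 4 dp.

(7.2000, 10.8000, -10.8000, 28.8000)

k = lx + ly = 0.18 + 0.12 = 0.3000;  k·ωz = 0.3000·1.8 = 0.5400
ω₁ (FL) = (vx − vy − k·ωz)/r = 0.3600/0.05 = 7.2000
ω₂ (FR) = (vx + vy + k·ωz)/r = 0.5400/0.05 = 10.8000
ω₃ (RL) = (vx + vy − k·ωz)/r = -0.5400/0.05 = -10.8000
ω₄ (RR) = (vx − vy + k·ωz)/r = 1.4400/0.05 = 28.8000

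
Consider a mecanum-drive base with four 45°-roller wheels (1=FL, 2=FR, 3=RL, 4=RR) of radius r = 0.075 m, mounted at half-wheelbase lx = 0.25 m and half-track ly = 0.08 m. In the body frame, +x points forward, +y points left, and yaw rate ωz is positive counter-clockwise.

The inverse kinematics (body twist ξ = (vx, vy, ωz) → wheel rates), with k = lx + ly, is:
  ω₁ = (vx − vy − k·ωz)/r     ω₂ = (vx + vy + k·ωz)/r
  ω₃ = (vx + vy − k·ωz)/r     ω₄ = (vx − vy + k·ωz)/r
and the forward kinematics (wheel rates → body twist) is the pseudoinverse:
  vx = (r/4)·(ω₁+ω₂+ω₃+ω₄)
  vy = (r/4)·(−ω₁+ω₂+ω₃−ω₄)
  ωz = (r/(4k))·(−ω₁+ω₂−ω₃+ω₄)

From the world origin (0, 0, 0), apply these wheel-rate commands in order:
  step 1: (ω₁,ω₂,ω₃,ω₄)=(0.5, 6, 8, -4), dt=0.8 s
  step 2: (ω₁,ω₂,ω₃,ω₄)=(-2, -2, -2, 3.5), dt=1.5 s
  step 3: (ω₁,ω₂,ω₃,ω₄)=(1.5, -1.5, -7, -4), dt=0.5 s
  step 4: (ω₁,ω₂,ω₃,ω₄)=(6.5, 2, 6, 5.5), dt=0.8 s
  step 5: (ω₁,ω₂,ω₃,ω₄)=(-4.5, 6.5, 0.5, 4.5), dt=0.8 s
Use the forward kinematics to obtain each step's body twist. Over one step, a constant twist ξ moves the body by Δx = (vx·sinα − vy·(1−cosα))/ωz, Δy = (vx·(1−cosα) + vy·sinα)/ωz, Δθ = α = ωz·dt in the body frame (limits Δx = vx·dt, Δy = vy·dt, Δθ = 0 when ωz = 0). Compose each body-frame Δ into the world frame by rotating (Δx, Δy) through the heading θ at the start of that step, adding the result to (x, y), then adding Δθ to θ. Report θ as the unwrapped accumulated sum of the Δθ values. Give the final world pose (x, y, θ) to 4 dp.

(0.3950, 0.0997, 0.6278)

step 1: ξ=(vx,vy,ωz)=(0.1969, 0.3281, -0.3693), dt=0.8 → body Δ=(0.1937, 0.2356, -0.2955) → world pose (0.1937, 0.2356, -0.2955)
step 2: ξ=(vx,vy,ωz)=(-0.0469, -0.1031, 0.3125), dt=1.5 → body Δ=(-0.0322, -0.1653, 0.4688) → world pose (0.1148, 0.0869, 0.1733)
step 3: ξ=(vx,vy,ωz)=(-0.2062, -0.1125, 0.0000), dt=0.5 → body Δ=(-0.1031, -0.0563, 0.0000) → world pose (0.0229, 0.0137, 0.1733)
step 4: ξ=(vx,vy,ωz)=(0.3750, -0.0750, -0.2841), dt=0.8 → body Δ=(0.2906, -0.0934, -0.2273) → world pose (0.3253, -0.0282, -0.0540)
step 5: ξ=(vx,vy,ωz)=(0.1313, 0.1313, 0.8523), dt=0.8 → body Δ=(0.0626, 0.1315, 0.6818) → world pose (0.3950, 0.0997, 0.6278)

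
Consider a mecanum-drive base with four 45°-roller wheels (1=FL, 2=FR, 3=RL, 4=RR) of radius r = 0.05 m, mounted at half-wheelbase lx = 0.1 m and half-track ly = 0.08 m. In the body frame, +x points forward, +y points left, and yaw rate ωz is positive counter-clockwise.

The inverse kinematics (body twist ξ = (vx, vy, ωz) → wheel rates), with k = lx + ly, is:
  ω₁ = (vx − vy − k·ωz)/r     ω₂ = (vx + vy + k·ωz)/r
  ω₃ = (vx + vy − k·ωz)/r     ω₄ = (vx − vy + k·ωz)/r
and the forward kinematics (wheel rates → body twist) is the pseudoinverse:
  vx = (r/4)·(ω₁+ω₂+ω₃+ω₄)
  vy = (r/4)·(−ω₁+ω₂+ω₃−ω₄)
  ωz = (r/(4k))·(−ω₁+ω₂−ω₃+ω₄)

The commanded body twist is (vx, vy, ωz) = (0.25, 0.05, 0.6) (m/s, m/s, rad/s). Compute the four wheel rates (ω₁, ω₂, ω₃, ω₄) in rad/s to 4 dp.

(1.8400, 8.1600, 3.8400, 6.1600)

k = lx + ly = 0.1 + 0.08 = 0.1800;  k·ωz = 0.1800·0.6 = 0.1080
ω₁ (FL) = (vx − vy − k·ωz)/r = 0.0920/0.05 = 1.8400
ω₂ (FR) = (vx + vy + k·ωz)/r = 0.4080/0.05 = 8.1600
ω₃ (RL) = (vx + vy − k·ωz)/r = 0.1920/0.05 = 3.8400
ω₄ (RR) = (vx − vy + k·ωz)/r = 0.3080/0.05 = 6.1600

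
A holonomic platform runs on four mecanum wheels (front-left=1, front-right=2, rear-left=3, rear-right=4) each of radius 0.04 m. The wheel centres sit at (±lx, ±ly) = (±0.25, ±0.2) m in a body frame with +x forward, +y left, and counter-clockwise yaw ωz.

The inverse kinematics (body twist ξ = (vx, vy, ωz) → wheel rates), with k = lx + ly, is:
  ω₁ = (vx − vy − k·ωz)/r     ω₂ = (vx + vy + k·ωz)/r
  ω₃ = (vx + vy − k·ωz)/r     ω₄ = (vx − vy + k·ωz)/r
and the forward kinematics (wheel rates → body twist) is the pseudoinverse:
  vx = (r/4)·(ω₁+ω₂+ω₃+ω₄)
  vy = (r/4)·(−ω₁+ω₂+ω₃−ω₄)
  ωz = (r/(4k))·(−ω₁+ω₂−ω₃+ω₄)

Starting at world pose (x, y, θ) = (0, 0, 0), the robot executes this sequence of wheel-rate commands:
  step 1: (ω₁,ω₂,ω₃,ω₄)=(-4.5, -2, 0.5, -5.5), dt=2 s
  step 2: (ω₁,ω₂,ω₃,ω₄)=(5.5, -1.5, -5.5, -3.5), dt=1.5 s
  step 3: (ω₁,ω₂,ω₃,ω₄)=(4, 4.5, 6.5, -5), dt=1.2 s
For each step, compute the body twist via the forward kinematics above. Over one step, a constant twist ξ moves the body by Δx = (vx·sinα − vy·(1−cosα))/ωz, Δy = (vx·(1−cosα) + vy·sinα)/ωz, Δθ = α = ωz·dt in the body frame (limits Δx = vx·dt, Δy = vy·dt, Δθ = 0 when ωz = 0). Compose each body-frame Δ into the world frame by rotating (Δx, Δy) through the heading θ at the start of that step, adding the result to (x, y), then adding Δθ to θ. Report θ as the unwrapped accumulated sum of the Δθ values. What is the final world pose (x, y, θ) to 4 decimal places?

step 1: ξ=(vx,vy,ωz)=(-0.1150, 0.0850, -0.0778), dt=2.0 → body Δ=(-0.2159, 0.1872, -0.1556) → world pose (-0.2159, 0.1872, -0.1556)
step 2: ξ=(vx,vy,ωz)=(-0.0500, -0.0900, -0.1111), dt=1.5 → body Δ=(-0.0859, -0.1281, -0.1667) → world pose (-0.3206, 0.0739, -0.3222)
step 3: ξ=(vx,vy,ωz)=(0.1000, 0.1200, -0.2444), dt=1.2 → body Δ=(0.1393, 0.1245, -0.2933) → world pose (-0.1491, 0.1478, -0.6156)

(-0.1491, 0.1478, -0.6156)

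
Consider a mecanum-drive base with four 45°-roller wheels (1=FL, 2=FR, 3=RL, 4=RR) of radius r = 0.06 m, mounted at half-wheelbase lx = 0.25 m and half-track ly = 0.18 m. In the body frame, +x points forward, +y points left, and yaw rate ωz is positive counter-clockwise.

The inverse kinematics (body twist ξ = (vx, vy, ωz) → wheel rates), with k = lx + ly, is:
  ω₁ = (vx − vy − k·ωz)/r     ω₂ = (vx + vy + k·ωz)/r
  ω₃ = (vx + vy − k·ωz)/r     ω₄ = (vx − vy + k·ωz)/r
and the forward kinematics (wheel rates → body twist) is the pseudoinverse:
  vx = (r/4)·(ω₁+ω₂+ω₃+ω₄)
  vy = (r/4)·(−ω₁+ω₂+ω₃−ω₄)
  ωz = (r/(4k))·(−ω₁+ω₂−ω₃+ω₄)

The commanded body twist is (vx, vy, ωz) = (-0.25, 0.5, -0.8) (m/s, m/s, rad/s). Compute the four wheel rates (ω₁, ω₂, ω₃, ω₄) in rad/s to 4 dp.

k = lx + ly = 0.25 + 0.18 = 0.4300;  k·ωz = 0.4300·-0.8 = -0.3440
ω₁ (FL) = (vx − vy − k·ωz)/r = -0.4060/0.06 = -6.7667
ω₂ (FR) = (vx + vy + k·ωz)/r = -0.0940/0.06 = -1.5667
ω₃ (RL) = (vx + vy − k·ωz)/r = 0.5940/0.06 = 9.9000
ω₄ (RR) = (vx − vy + k·ωz)/r = -1.0940/0.06 = -18.2333

(-6.7667, -1.5667, 9.9000, -18.2333)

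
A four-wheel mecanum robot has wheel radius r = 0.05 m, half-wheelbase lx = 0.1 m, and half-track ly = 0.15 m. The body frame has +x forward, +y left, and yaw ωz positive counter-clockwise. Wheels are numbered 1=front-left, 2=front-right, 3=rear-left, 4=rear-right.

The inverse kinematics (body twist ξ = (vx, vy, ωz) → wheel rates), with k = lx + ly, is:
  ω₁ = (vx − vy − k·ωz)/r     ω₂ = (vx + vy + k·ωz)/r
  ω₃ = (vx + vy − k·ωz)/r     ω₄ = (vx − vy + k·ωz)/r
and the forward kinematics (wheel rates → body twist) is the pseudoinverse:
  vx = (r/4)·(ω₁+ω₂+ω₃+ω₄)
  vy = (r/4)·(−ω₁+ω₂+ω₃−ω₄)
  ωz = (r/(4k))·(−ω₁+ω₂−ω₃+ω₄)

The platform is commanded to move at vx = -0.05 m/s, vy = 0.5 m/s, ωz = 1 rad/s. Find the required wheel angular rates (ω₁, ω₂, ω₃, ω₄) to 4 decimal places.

k = lx + ly = 0.1 + 0.15 = 0.2500;  k·ωz = 0.2500·1 = 0.2500
ω₁ (FL) = (vx − vy − k·ωz)/r = -0.8000/0.05 = -16.0000
ω₂ (FR) = (vx + vy + k·ωz)/r = 0.7000/0.05 = 14.0000
ω₃ (RL) = (vx + vy − k·ωz)/r = 0.2000/0.05 = 4.0000
ω₄ (RR) = (vx − vy + k·ωz)/r = -0.3000/0.05 = -6.0000

(-16.0000, 14.0000, 4.0000, -6.0000)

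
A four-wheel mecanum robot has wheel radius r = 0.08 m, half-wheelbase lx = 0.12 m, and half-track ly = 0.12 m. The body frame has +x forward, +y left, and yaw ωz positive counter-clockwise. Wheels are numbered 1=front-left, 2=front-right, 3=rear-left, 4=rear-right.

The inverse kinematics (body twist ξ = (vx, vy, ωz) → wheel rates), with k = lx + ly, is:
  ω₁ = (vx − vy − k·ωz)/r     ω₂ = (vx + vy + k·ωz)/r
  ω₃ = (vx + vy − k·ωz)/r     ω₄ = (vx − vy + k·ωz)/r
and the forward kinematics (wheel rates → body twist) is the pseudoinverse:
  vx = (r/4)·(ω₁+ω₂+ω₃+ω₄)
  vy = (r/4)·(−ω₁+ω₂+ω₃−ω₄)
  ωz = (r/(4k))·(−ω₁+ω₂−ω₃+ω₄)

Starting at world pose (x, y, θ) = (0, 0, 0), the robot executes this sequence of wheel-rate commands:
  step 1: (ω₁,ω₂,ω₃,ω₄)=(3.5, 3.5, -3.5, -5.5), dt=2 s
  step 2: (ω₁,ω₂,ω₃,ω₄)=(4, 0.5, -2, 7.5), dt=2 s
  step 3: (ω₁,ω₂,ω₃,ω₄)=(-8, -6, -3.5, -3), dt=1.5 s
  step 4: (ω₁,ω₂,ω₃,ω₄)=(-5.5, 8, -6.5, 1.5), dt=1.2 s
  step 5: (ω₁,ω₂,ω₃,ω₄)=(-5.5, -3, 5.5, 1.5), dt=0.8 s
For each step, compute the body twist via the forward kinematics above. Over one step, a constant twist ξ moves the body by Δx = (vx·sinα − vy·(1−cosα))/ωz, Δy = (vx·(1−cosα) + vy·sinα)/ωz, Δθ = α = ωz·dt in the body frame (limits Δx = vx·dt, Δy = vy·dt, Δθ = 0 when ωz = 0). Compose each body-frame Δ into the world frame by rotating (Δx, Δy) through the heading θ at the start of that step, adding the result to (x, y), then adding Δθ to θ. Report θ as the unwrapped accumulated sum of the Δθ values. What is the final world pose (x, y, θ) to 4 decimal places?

(-0.1091, -0.9538, 3.0292)

step 1: ξ=(vx,vy,ωz)=(-0.0400, 0.0400, -0.1667), dt=2.0 → body Δ=(-0.0653, 0.0917, -0.3333) → world pose (-0.0653, 0.0917, -0.3333)
step 2: ξ=(vx,vy,ωz)=(0.2000, -0.2600, 0.5000), dt=2.0 → body Δ=(0.5756, -0.2537, 1.0000) → world pose (0.3956, -0.3363, 0.6667)
step 3: ξ=(vx,vy,ωz)=(-0.4100, 0.0300, 0.2083), dt=1.5 → body Δ=(-0.6120, -0.0510, 0.3125) → world pose (-0.0538, -0.7549, 0.9792)
step 4: ξ=(vx,vy,ωz)=(-0.0500, 0.1100, 1.7917), dt=1.2 → body Δ=(-0.1184, 0.0082, 2.1500) → world pose (-0.1266, -0.8486, 3.1292)
step 5: ξ=(vx,vy,ωz)=(-0.0300, 0.1300, -0.1250), dt=0.8 → body Δ=(-0.0188, 0.1050, -0.1000) → world pose (-0.1091, -0.9538, 3.0292)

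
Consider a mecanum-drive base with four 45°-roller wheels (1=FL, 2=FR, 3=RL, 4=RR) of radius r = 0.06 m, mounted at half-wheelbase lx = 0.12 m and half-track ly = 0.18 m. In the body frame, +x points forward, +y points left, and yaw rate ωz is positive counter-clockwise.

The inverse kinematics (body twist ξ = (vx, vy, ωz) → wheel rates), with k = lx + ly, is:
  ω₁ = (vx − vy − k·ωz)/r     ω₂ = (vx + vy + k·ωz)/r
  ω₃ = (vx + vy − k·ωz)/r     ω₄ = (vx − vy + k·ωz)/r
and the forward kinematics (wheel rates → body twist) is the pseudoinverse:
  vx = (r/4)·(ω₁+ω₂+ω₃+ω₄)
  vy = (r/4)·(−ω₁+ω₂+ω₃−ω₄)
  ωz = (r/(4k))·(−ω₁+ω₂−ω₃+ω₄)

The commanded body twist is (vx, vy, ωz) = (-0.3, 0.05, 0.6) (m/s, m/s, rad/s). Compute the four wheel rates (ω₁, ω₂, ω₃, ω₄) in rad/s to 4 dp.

k = lx + ly = 0.12 + 0.18 = 0.3000;  k·ωz = 0.3000·0.6 = 0.1800
ω₁ (FL) = (vx − vy − k·ωz)/r = -0.5300/0.06 = -8.8333
ω₂ (FR) = (vx + vy + k·ωz)/r = -0.0700/0.06 = -1.1667
ω₃ (RL) = (vx + vy − k·ωz)/r = -0.4300/0.06 = -7.1667
ω₄ (RR) = (vx − vy + k·ωz)/r = -0.1700/0.06 = -2.8333

(-8.8333, -1.1667, -7.1667, -2.8333)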